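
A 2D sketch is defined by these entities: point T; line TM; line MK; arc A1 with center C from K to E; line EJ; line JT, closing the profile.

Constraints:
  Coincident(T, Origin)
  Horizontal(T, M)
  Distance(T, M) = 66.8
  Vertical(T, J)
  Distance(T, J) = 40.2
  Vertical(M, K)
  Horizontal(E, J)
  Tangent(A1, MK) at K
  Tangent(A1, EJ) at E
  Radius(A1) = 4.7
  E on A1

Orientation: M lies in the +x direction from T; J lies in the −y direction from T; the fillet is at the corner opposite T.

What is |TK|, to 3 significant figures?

75.6

T is at the origin; TM is horizontal with |TM| = 66.8 and M on the +x side, so M = (66.8, 0.00). TJ is vertical with |TJ| = 40.2 and J on the −y side, so J = (0.00, -40.2). The virtual corner opposite T is at (66.8, -40.2). A1 meets MK tangentially, so CK is at right angles to MK and the tangent condition forces CE to be normal to EJ, with radius 4.7, so the center C sits 4.7 in from both sides at C = (62.1, -35.5). That places the tangent points at K = (66.8, -35.5) on MK and E = (62.1, -40.2) on EJ. Then |TK| = |K − T| = 75.6.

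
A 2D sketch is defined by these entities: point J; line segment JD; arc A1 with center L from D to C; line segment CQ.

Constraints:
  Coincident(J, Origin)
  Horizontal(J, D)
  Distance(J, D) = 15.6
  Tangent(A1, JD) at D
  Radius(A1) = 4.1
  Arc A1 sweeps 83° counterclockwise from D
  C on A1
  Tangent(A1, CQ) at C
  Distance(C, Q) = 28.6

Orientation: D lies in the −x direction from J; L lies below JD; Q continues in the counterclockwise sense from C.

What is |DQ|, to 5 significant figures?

32.867

On A1, D sits at bearing 90° from L; an 83° counterclockwise sweep puts C at bearing 173°, so C = L + 4.1·(cos 173°, sin 173°) = (-19.669, -3.6003). A1 meets CQ tangentially, so LC is at right angles to CQ, so CQ runs along (−sin 173°, cos 173°); with |CQ| = 28.6, Q = (-23.155, -31.987). Then |DQ| = |Q − D| = 32.867.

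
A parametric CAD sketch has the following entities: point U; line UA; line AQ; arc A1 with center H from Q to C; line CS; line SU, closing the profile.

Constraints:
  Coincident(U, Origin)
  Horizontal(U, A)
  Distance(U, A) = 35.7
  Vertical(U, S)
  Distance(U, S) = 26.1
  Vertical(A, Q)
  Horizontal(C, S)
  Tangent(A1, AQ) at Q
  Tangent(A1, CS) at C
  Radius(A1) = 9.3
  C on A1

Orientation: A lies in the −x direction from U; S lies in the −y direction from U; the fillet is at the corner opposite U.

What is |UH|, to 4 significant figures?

31.29

U is at the origin; U and A share the same y with |UA| = 35.7 and A on the −x side, so A = (-35.70, 0.000). U and S share the same x with |US| = 26.1 and S on the −y side, so S = (0.000, -26.10). The virtual corner opposite U is at (-35.70, -26.10). Since A1 is tangent to AQ there, HQ ⟂ AQ and A1 meets CS tangentially, so HC is at right angles to CS, with radius 9.3, so the center H sits 9.3 in from both sides at H = (-26.40, -16.80). Then |UH| = |H − U| = 31.29.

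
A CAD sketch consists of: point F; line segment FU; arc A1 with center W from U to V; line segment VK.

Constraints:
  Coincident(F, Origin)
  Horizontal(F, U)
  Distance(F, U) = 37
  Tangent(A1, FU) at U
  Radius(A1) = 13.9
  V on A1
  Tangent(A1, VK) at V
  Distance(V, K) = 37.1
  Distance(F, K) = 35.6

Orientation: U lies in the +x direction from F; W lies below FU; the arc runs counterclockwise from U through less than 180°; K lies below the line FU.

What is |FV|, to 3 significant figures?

26.4

Checks: |WV| = 13.90 ✓; ∠(WV, VK) = 90.00° ✓; |VK| = 37.10 ✓; |FK| = 35.60 ✓.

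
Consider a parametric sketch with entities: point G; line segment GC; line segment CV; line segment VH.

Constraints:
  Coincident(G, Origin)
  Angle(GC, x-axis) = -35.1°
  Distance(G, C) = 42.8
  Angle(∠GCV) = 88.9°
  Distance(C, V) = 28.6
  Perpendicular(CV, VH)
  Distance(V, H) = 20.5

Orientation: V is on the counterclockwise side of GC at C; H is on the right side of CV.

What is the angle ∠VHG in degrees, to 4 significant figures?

23.70°

G is at the origin; GC runs at -35.1° with length 42.8, so C = 42.8·(cos -35.1°, sin -35.1°) = (35.02, -24.61). ∠GCV = 88.9°, so CV runs at -35.1° + (180° − 88.9°) = 56.00° from the x-axis; with |CV| = 28.6, V = C + 28.6·(cos 56.00°, sin 56.00°) = (51.01, -0.8998). CV ⟂ VH; with |VH| = 20.5 on the right of CV, H = V + 20.5·(0.8290, -0.5592) = (68.00, -12.36). Then cos ∠VHG = HV·HG / (|HV||HG|), giving 23.70°.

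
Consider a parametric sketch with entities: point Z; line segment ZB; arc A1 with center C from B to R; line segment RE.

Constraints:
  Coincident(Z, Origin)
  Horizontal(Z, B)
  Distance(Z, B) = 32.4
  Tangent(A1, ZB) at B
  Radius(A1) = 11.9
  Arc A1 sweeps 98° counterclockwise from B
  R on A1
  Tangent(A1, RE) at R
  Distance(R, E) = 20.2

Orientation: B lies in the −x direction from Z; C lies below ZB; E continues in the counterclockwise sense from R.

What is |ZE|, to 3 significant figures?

53.3

Z is at the origin; ZB is horizontal with |ZB| = 32.4 and B on the −x side, so B = (-32.4, 0.00). Tangency of A1 to ZB means the radius CB is perpendicular to ZB, so C = B + (0, -11.9) = (-32.4, -11.9). On A1, B sits at bearing 90° from C; a 98° counterclockwise sweep puts R at bearing 188°, so R = C + 11.9·(cos 188°, sin 188°) = (-44.2, -13.6). Since A1 is tangent to RE there, CR ⟂ RE, so RE runs along (−sin 188°, cos 188°); with |RE| = 20.2, E = (-41.4, -33.6). Then |ZE| = |E − Z| = 53.3.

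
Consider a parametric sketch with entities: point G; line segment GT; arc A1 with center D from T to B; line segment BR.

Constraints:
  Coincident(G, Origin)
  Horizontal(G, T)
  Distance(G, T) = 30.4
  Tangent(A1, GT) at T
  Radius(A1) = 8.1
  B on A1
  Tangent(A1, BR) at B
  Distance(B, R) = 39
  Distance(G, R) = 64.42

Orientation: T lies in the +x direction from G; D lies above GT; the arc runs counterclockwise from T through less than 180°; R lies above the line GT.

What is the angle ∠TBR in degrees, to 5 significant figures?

141.12°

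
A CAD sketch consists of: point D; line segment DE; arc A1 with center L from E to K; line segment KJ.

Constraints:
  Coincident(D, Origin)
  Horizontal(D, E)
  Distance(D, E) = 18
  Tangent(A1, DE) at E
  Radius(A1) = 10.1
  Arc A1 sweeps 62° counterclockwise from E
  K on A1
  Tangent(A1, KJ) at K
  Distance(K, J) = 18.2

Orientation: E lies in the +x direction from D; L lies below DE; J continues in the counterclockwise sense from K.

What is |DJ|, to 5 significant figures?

21.435

D is at the origin; D and E share the same y with |DE| = 18.0 and E on the +x side, so E = (18.000, 0.0000). The tangent condition forces LE to be normal to DE, so L = E + (0, -10.1) = (18.000, -10.100). On A1, E sits at bearing 90° from L; a 62° counterclockwise sweep puts K at bearing 152°, so K = L + 10.1·(cos 152°, sin 152°) = (9.0822, -5.3583). Since A1 is tangent to KJ there, LK ⟂ KJ, so KJ runs along (−sin 152°, cos 152°); with |KJ| = 18.2, J = (0.53785, -21.428). Then |DJ| = |J − D| = 21.435.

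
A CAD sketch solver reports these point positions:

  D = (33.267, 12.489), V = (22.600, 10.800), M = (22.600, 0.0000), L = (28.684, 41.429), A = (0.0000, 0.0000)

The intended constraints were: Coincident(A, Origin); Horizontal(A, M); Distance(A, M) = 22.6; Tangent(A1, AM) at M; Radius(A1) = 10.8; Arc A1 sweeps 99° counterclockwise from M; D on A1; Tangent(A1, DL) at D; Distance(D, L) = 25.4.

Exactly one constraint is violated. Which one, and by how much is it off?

Distance(D, L) = 25.4 — off by 3.90.

A = (0.00, 0.00) ✓; A.y = 0.00, M.y = 0.00 ✓; |AM| = 22.60 ✓; ∠(VM, MA) = 90.00° ✓; |VM| = 10.80 ✓; bearing(V→D) − bearing(V→M) = 99.00° ✓; |VD| = 10.80 ✓; ∠(VD, DL) = 90.00° ✓; |DL| = 29.30 ✗.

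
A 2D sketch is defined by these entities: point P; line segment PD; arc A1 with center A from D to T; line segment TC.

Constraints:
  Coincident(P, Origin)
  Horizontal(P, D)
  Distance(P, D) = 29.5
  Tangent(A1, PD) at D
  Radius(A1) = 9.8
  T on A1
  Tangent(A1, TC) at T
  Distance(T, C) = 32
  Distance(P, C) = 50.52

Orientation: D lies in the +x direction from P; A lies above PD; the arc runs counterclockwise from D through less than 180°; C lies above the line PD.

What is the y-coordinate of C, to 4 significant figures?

43.12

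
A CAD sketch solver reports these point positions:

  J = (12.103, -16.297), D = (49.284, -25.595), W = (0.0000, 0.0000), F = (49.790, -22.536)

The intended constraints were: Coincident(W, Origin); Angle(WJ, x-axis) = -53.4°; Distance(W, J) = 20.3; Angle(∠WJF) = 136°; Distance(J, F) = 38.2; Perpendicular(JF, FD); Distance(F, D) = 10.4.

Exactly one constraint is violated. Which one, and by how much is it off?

Distance(F, D) = 10.4 — off by 7.30.

W = (0.00, 0.00) ✓; WJ at -53.40° ✓; |WJ| = 20.30 ✓; ∠WJF = 136.0° ✓; |JF| = 38.20 ✓; ∠(JF, FD) = 89.99° ✓; |FD| = 3.101 ✗.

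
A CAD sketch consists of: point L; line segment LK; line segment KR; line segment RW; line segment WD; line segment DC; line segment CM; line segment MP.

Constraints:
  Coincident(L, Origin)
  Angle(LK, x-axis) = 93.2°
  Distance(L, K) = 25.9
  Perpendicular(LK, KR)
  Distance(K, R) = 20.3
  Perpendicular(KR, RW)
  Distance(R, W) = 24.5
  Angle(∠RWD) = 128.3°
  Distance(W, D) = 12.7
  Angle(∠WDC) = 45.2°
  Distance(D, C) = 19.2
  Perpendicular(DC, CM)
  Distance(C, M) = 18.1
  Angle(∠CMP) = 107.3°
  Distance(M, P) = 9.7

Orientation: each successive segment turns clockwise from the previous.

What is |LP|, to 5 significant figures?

32.324

L is at the origin; LK runs at 93.2° with length 25.9, so K = (-1.4458, 25.860). LK is perpendicular to KR, so KR runs at 3.2000°; with |KR| = 20.3, R = (18.823, 26.993). KR is perpendicular to RW, so RW runs at -86.800°; with |RW| = 24.5, W = (20.190, 2.5310). ∠RWD = 128.3° gives WD at -138.50° from the x-axis; with |WD| = 12.7, D = (10.678, -5.8843). ∠WDC = 45.2° gives DC at 86.700° from the x-axis; with |DC| = 19.2, C = (11.784, 13.284). The perpendicularity gives CM at right angles to DC, so CM runs at -3.3000°; with |CM| = 18.1, M = (29.854, 12.242). ∠CMP = 107.3° gives MP at -76.000° from the x-axis; with |MP| = 9.7, P = (32.200, 2.8301). Then |LP| = |P − L| = 32.324.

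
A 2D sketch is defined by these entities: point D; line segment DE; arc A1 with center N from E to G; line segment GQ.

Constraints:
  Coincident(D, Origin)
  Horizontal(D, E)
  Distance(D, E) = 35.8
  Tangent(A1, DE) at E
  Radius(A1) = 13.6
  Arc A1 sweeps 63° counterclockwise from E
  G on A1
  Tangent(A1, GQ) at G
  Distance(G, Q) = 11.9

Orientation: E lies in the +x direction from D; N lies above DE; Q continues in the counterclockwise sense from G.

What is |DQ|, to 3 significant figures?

56.3

D is at the origin; DE is horizontal with |DE| = 35.8 and E on the +x side, so E = (35.8, 0.00). The tangent condition forces NE to be normal to DE, so N = E + (0, 13.6) = (35.8, 13.6). On A1, E sits at bearing -90° from N; a 63° counterclockwise sweep puts G at bearing -27°, so G = N + 13.6·(cos -27°, sin -27°) = (47.9, 7.43). Since A1 is tangent to GQ there, NG ⟂ GQ, so GQ runs along (−sin -27°, cos -27°); with |GQ| = 11.9, Q = (53.3, 18.0). Then |DQ| = |Q − D| = 56.3.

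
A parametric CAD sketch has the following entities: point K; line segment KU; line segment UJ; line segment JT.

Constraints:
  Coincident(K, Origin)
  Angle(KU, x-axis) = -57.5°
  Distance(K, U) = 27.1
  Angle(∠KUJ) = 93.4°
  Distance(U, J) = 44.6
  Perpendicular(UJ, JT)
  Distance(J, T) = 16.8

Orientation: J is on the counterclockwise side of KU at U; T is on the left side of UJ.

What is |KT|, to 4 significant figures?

47.33

∠KUJ = 93.4°, so UJ runs at -57.5° + (180° − 93.4°) = 29.10° from the x-axis; with |UJ| = 44.6, J = U + 44.6·(cos 29.10°, sin 29.10°) = (53.53, -1.165). The perpendicularity gives JT at right angles to UJ; with |JT| = 16.8 on the left of UJ, T = J + 16.8·(-0.4863, 0.8738) = (45.36, 13.51). Then |KT| = |T − K| = 47.33.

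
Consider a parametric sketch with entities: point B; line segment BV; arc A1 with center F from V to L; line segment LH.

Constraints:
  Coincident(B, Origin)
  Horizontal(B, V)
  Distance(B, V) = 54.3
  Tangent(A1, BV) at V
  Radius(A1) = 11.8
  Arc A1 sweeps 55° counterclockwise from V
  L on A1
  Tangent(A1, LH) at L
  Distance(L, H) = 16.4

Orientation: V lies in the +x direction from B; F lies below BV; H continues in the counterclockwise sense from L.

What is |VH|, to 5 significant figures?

26.547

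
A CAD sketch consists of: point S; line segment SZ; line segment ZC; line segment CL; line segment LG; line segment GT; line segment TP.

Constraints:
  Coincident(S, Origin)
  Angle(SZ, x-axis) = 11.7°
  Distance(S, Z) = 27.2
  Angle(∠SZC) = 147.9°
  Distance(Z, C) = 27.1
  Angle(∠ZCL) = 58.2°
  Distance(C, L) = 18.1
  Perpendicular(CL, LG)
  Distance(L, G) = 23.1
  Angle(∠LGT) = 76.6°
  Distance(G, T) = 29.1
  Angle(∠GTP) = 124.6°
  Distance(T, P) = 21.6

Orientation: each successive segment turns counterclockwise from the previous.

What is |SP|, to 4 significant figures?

68.71

∠LGT = 76.6° gives GT at -1.000° from the x-axis; with |GT| = 29.1, T = (52.01, 5.892). ∠GTP = 124.6° gives TP at 54.40° from the x-axis; with |TP| = 21.6, P = (64.59, 23.46). Then |SP| = |P − S| = 68.71.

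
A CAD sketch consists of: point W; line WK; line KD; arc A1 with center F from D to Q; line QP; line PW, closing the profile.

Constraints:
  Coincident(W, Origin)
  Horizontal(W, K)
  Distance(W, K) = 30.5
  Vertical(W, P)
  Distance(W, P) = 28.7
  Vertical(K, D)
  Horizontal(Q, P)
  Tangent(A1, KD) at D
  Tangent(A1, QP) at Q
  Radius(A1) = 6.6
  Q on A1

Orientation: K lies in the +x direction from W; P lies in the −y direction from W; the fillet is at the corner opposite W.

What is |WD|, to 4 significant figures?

37.67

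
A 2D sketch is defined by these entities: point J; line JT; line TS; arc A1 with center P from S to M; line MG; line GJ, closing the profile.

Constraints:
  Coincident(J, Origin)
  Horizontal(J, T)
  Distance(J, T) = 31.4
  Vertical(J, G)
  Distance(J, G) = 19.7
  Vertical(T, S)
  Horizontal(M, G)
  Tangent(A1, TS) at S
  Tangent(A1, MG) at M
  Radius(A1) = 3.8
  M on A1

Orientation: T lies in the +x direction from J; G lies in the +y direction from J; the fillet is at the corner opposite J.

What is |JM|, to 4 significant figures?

33.91

J is at the origin; J and T share the same y with |JT| = 31.4 and T on the +x side, so T = (31.40, 0.000). JG is vertical with |JG| = 19.7 and G on the +y side, so G = (0.000, 19.70). The virtual corner opposite J is at (31.40, 19.70). The tangent condition forces PS to be normal to TS and A1 meets MG tangentially, so PM is at right angles to MG, with radius 3.8, so the center P sits 3.8 in from both sides at P = (27.60, 15.90). That places the tangent points at S = (31.40, 15.90) on TS and M = (27.60, 19.70) on MG. Then |JM| = |M − J| = 33.91.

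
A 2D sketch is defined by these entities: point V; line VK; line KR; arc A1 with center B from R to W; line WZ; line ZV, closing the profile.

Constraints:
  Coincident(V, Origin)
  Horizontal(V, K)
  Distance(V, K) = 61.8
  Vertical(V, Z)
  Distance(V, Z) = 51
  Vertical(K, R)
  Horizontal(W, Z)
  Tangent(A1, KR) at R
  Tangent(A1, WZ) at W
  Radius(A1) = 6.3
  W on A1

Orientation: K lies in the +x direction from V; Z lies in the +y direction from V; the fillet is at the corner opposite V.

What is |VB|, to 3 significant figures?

71.3

V is at the origin; V and K share the same y with |VK| = 61.8 and K on the +x side, so K = (61.8, 0.00). V and Z share the same x with |VZ| = 51.0 and Z on the +y side, so Z = (0.00, 51.0). The virtual corner opposite V is at (61.8, 51.0). A1 meets KR tangentially, so BR is at right angles to KR and since A1 is tangent to WZ there, BW ⟂ WZ, with radius 6.3, so the center B sits 6.3 in from both sides at B = (55.5, 44.7). Then |VB| = |B − V| = 71.3.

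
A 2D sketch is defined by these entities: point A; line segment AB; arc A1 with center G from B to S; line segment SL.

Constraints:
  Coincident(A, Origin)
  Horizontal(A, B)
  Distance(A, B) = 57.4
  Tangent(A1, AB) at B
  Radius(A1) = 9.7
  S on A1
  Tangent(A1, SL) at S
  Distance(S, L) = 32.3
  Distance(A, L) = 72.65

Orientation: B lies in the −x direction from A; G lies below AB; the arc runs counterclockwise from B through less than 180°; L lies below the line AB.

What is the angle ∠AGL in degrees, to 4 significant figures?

101.0°

Checks: |GS| = 9.700 ✓; ∠(GS, SL) = 90.00° ✓; |SL| = 32.30 ✓; |AL| = 72.65 ✓.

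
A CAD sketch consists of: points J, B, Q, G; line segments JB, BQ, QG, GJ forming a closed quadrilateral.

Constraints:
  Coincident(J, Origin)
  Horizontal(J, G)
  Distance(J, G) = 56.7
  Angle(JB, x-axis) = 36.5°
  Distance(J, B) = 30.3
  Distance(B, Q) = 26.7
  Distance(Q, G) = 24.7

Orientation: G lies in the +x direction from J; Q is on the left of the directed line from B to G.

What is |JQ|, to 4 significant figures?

55.78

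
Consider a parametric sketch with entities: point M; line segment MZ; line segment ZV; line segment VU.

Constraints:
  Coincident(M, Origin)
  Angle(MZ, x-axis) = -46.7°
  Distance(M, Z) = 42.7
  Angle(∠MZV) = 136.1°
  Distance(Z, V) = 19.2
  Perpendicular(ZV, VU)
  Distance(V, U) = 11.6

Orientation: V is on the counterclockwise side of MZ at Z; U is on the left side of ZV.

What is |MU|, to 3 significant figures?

53.1

M is at the origin; MZ runs at -46.7° with length 42.7, so Z = 42.7·(cos -46.7°, sin -46.7°) = (29.3, -31.1). ∠MZV = 136.1°, so ZV runs at -46.7° + (180° − 136.1°) = -2.80° from the x-axis; with |ZV| = 19.2, V = Z + 19.2·(cos -2.80°, sin -2.80°) = (48.5, -32.0). The perpendicularity gives VU at right angles to ZV; with |VU| = 11.6 on the left of ZV, U = V + 11.6·(0.0488, 0.999) = (49.0, -20.4). Then |MU| = |U − M| = 53.1.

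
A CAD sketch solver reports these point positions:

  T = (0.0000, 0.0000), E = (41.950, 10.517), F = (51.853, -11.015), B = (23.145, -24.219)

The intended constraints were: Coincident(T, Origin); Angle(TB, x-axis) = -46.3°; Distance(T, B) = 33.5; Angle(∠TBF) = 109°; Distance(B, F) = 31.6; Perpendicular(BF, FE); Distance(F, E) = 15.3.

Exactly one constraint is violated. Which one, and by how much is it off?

Distance(F, E) = 15.3 — off by 8.40.

T = (0.00, 0.00) ✓; TB at -46.30° ✓; |TB| = 33.50 ✓; ∠TBF = 109.0° ✓; |BF| = 31.60 ✓; ∠(BF, FE) = 90.00° ✓; |FE| = 23.70 ✗.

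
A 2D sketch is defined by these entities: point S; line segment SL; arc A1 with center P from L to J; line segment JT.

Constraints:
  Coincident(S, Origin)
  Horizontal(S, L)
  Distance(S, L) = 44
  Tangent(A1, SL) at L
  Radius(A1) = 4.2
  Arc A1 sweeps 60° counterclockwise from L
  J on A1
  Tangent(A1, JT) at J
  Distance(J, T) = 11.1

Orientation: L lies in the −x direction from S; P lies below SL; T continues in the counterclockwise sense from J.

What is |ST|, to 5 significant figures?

54.462

S is at the origin; SL is horizontal with |SL| = 44.0 and L on the −x side, so L = (-44.000, 0.0000). The tangent condition forces PL to be normal to SL, so P = L + (0, -4.2) = (-44.000, -4.2000). On A1, L sits at bearing 90° from P; a 60° counterclockwise sweep puts J at bearing 150°, so J = P + 4.2·(cos 150°, sin 150°) = (-47.637, -2.1000). Tangency of A1 to JT means the radius PJ is perpendicular to JT, so JT runs along (−sin 150°, cos 150°); with |JT| = 11.1, T = (-53.187, -11.713). Then |ST| = |T − S| = 54.462.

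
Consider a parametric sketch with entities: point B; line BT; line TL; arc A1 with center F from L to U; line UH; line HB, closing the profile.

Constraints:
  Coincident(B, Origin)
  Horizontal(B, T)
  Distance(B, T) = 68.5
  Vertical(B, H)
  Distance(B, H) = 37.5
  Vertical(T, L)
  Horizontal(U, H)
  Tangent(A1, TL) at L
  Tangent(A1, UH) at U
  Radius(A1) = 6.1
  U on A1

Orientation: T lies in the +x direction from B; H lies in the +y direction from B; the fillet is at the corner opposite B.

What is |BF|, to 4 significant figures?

69.85

B is at the origin; B and T share the same y with |BT| = 68.5 and T on the +x side, so T = (68.50, 0.000). BH is vertical with |BH| = 37.5 and H on the +y side, so H = (0.000, 37.50). The virtual corner opposite B is at (68.50, 37.50). Since A1 is tangent to TL there, FL ⟂ TL and tangency of A1 to UH means the radius FU is perpendicular to UH, with radius 6.1, so the center F sits 6.1 in from both sides at F = (62.40, 31.40). Then |BF| = |F − B| = 69.85.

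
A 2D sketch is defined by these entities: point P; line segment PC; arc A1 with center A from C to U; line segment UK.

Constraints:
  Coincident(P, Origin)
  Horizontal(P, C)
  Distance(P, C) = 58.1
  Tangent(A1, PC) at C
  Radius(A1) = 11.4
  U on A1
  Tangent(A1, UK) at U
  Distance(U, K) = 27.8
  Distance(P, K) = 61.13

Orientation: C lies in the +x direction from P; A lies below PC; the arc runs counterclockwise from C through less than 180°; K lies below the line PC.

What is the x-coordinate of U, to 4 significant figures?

46.70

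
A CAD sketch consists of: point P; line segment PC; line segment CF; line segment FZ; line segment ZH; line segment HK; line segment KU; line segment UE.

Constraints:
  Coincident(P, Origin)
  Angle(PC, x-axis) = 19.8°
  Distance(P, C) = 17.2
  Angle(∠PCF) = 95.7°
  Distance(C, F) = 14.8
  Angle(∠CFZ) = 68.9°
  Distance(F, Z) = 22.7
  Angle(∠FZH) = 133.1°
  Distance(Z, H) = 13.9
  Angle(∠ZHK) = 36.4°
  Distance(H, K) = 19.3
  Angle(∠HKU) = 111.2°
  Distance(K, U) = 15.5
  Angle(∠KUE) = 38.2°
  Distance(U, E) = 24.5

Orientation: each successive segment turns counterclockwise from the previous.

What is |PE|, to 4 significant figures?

7.109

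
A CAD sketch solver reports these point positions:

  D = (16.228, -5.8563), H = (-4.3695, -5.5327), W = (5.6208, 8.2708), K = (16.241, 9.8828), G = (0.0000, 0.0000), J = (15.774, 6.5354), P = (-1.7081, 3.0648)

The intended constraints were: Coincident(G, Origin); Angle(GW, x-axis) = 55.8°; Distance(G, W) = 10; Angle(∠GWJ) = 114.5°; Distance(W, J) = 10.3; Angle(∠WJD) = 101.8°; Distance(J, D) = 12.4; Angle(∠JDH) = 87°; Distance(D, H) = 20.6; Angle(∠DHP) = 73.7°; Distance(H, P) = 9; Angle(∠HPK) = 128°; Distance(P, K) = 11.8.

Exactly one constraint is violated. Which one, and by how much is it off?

Distance(P, K) = 11.8 — off by 7.40.

G = (0.00, 0.00) ✓; GW at 55.80° ✓; |GW| = 10.00 ✓; ∠GWJ = 114.5° ✓; |WJ| = 10.30 ✓; ∠WJD = 101.8° ✓; |JD| = 12.40 ✓; ∠JDH = 87.00° ✓; |DH| = 20.60 ✓; ∠DHP = 73.70° ✓; |HP| = 9.000 ✓; ∠HPK = 128.0° ✓; |PK| = 19.20 ✗.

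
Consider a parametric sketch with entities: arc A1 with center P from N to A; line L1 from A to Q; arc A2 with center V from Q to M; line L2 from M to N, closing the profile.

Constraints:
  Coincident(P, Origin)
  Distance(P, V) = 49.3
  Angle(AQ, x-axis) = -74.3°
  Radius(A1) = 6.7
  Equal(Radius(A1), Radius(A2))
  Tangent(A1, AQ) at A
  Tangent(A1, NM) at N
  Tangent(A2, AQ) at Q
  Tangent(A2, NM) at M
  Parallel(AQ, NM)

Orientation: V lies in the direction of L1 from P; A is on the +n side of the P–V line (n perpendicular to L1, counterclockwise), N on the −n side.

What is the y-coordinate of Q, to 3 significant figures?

-45.6

The slot axis is L1's direction at -74.3°, so u = (cos -74.3°, sin -74.3°) = (0.271, -0.963) and n = (−sin -74.3°, cos -74.3°) = (0.963, 0.271). P is at the origin and V lies 49.3 along u from P, so V = 49.3·u = (13.3, -47.5). Tangency of A1 to both parallel lines with radius 6.7 puts A and N at P ± 6.7·n: A = (6.45, 1.81), N = (-6.45, -1.81). Equal radii place Q and M the same way about V: Q = V + 6.7·n = (19.8, -45.6), M = V − 6.7·n = (6.89, -49.3). So Q.y = -45.6.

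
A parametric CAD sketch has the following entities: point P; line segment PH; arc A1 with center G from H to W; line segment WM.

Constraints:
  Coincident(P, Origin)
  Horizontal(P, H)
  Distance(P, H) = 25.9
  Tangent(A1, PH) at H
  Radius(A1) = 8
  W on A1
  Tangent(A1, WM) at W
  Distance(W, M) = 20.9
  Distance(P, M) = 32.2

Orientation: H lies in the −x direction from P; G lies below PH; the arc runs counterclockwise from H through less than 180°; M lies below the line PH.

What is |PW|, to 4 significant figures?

34.25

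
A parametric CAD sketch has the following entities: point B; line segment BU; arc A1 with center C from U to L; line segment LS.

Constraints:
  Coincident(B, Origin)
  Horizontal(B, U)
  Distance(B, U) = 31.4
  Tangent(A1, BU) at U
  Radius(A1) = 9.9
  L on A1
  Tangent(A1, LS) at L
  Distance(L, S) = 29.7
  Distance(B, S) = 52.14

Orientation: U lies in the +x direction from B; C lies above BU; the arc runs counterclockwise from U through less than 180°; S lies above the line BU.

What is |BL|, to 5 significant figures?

42.824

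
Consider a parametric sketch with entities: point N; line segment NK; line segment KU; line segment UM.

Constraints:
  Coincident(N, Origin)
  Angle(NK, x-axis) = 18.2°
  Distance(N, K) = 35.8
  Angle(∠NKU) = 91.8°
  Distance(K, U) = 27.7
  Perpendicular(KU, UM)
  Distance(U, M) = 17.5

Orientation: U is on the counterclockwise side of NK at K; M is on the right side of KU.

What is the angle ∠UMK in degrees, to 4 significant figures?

57.72°

N is at the origin; NK runs at 18.2° with length 35.8, so K = 35.8·(cos 18.2°, sin 18.2°) = (34.01, 11.18). ∠NKU = 91.8°, so KU runs at 18.2° + (180° − 91.8°) = 106.4° from the x-axis; with |KU| = 27.7, U = K + 27.7·(cos 106.4°, sin 106.4°) = (26.19, 37.75). KU is perpendicular to UM; with |UM| = 17.5 on the right of KU, M = U + 17.5·(0.9593, 0.2823) = (42.98, 42.70). Then cos ∠UMK = MU·MK / (|MU||MK|), giving 57.72°.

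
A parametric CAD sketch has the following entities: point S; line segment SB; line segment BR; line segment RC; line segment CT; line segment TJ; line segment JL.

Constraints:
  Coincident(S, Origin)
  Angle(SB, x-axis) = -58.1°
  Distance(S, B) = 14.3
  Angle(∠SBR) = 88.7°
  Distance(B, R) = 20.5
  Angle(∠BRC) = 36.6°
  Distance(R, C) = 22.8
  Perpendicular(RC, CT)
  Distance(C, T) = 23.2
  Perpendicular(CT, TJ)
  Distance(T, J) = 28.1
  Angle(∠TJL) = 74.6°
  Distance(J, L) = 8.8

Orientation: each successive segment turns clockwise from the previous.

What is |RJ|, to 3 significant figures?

23.8

S is at the origin; SB runs at -58.1° with length 14.3, so B = (7.56, -12.1). ∠SBR = 88.7° gives BR at -149° from the x-axis; with |BR| = 20.5, R = (-10.1, -22.6). ∠BRC = 36.6° gives RC at 67.2° from the x-axis; with |RC| = 22.8, C = (-1.25, -1.56). The perpendicularity gives CT at right angles to RC, so CT runs at -22.8°; with |CT| = 23.2, T = (20.1, -10.5). CT ⟂ TJ, so TJ runs at -113°; with |TJ| = 28.1, J = (9.24, -36.5). Then |RJ| = |J − R| = 23.8.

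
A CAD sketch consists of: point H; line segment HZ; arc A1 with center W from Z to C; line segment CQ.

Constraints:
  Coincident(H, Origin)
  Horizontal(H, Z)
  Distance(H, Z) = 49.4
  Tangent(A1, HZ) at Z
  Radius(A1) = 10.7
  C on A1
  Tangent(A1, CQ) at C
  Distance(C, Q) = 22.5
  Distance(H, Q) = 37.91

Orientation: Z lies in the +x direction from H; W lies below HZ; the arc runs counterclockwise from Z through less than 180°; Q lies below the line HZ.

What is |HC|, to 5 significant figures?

40.520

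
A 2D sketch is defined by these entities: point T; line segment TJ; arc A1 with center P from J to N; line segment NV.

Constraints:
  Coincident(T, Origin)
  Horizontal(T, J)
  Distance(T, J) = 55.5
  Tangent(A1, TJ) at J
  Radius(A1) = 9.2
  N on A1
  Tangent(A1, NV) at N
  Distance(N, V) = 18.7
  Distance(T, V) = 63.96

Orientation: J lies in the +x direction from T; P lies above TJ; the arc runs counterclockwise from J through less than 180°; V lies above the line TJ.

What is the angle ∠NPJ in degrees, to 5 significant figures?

113.50°

T is at the origin; T and J share the same y with |TJ| = 55.5 and J on the +x side, so J = (55.500, 0.0000). Tangency of A1 to TJ means the radius PJ is perpendicular to TJ, so P = J + (0, 9.2) = (55.500, 9.2000). Since PN ⟂ NV (tangency), |PV| = √(9.2² + 18.7²) = 20.841 regardless of where N sits on A1. So V lies on both circle(T, 63.96) and circle(P, 20.841); the above-TJ intersection is V = (56.479, 30.018). N is the foot of the tangent from V: N = (63.937, 12.869).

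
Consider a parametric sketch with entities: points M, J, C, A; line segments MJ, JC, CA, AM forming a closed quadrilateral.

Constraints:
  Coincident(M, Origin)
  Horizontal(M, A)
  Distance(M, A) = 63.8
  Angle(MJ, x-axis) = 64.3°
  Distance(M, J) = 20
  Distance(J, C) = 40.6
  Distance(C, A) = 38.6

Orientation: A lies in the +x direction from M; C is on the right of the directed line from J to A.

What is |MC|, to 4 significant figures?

33.77

Checks: M = (0.00, 0.00) ✓; |JC| = 40.60 ✓; |CA| = 38.60 ✓.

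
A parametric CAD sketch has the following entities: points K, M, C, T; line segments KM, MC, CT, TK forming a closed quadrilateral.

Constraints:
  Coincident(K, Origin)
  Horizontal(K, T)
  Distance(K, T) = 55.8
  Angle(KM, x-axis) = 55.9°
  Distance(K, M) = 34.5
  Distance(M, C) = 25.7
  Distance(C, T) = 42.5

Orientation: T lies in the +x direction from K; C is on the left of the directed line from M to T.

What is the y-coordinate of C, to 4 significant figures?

40.27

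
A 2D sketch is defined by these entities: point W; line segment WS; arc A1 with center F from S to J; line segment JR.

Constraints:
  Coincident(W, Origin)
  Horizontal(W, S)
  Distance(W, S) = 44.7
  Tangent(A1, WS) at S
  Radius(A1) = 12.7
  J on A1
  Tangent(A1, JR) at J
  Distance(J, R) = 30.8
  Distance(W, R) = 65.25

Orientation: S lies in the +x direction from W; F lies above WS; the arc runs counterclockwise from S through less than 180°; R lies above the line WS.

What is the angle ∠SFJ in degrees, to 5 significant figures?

109.66°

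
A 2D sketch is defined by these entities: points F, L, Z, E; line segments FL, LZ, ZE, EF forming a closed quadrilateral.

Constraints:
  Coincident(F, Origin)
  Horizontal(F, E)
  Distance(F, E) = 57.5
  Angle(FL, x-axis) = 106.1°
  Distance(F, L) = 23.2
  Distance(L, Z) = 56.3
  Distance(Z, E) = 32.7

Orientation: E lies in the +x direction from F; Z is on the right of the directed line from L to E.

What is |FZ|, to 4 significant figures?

36.86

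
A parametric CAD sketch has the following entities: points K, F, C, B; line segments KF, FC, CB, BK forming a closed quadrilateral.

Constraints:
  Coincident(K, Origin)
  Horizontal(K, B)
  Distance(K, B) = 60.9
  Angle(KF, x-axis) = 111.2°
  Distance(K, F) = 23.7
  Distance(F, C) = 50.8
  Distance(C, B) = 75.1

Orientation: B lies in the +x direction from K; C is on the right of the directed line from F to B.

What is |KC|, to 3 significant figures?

29.9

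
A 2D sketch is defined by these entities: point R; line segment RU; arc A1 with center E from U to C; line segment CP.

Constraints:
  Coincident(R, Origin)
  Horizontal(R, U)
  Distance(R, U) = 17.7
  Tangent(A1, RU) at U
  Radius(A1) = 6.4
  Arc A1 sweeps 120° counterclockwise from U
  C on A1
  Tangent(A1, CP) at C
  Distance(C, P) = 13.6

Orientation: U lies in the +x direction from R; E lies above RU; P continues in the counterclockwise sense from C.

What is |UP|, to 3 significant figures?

21.4

R is at the origin; R and U share the same y with |RU| = 17.7 and U on the +x side, so U = (17.7, 0.00). A1 meets RU tangentially, so EU is at right angles to RU, so E = U + (0, 6.4) = (17.7, 6.40). On A1, U sits at bearing -90° from E; a 120° counterclockwise sweep puts C at bearing 30°, so C = E + 6.4·(cos 30°, sin 30°) = (23.2, 9.60). A1 meets CP tangentially, so EC is at right angles to CP, so CP runs along (−sin 30°, cos 30°); with |CP| = 13.6, P = (16.4, 21.4). Then |UP| = |P − U| = 21.4.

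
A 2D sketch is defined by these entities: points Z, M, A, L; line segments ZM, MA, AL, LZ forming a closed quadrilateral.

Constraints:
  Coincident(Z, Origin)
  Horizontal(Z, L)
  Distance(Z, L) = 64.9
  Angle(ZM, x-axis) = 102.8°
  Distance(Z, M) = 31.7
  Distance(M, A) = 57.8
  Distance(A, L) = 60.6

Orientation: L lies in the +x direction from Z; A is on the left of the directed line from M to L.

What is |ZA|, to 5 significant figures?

72.381

Z is at the origin; Z and L share the same y with |ZL| = 64.9 and L in +x, so L = (64.9, 0). ZM runs at 102.8° with |ZM| = 31.7, so M = (-7.0231, 30.912). A is determined by |MA| = 57.8 and |AL| = 60.6 together: it lies at the intersection of circle(M, 57.8) and circle(L, 60.6). With |ML| = 78.285, the foot of the radical line on ML is 37.025 from M and the perpendicular offset is √(57.8² − 37.025²) = 44.385. Taking the left-of-ML solution: A = (44.519, 57.070).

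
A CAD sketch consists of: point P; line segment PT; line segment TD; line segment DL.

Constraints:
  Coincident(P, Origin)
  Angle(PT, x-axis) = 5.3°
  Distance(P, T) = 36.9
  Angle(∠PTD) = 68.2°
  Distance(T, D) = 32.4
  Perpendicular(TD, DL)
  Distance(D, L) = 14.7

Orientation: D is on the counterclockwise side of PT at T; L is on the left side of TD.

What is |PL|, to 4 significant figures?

27.06

P is at the origin; PT runs at 5.3° with length 36.9, so T = 36.9·(cos 5.3°, sin 5.3°) = (36.74, 3.408). ∠PTD = 68.2°, so TD runs at 5.3° + (180° − 68.2°) = 117.1° from the x-axis; with |TD| = 32.4, D = T + 32.4·(cos 117.1°, sin 117.1°) = (21.98, 32.25). TD ⟂ DL; with |DL| = 14.7 on the left of TD, L = D + 14.7·(-0.8902, -0.4555) = (8.896, 25.55). Then |PL| = |L − P| = 27.06.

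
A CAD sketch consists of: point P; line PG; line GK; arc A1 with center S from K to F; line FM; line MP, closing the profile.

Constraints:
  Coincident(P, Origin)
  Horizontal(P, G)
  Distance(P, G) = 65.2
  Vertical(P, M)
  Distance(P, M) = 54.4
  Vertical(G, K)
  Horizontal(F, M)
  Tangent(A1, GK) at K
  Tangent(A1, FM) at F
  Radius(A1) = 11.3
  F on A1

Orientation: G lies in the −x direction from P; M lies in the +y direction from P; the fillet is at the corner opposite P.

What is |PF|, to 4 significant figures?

76.58

P is at the origin; P and G share the same y with |PG| = 65.2 and G on the −x side, so G = (-65.20, 0.000). P and M share the same x with |PM| = 54.4 and M on the +y side, so M = (0.000, 54.40). The virtual corner opposite P is at (-65.20, 54.40). A1 meets GK tangentially, so SK is at right angles to GK and A1 meets FM tangentially, so SF is at right angles to FM, with radius 11.3, so the center S sits 11.3 in from both sides at S = (-53.90, 43.10). That places the tangent points at K = (-65.20, 43.10) on GK and F = (-53.90, 54.40) on FM. Then |PF| = |F − P| = 76.58.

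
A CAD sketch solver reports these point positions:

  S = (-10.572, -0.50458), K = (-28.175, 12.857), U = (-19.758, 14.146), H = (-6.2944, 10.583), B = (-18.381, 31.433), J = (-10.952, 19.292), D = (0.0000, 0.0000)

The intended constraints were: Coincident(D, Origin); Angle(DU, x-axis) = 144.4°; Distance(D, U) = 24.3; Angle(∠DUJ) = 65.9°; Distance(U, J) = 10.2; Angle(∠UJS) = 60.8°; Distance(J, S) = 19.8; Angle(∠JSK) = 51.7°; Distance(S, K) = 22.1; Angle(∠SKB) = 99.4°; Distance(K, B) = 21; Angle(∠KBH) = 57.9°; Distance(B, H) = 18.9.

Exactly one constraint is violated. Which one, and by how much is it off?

Distance(B, H) = 18.9 — off by 5.20.

D = (0.00, 0.00) ✓; DU at 144.4° ✓; |DU| = 24.30 ✓; ∠DUJ = 65.90° ✓; |UJ| = 10.20 ✓; ∠UJS = 60.80° ✓; |JS| = 19.80 ✓; ∠JSK = 51.70° ✓; |SK| = 22.10 ✓; ∠SKB = 99.40° ✓; |KB| = 21.00 ✓; ∠KBH = 57.90° ✓; |BH| = 24.10 ✗.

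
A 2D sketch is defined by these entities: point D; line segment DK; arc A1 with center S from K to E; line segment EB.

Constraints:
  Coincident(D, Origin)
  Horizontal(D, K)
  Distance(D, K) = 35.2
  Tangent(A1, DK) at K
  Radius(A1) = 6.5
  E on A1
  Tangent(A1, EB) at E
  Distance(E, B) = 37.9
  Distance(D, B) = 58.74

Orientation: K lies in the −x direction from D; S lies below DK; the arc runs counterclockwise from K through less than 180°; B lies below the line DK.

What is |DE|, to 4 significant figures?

42.28

Checks: |SE| = 6.500 ✓; ∠(SE, EB) = 90.00° ✓; |EB| = 37.90 ✓; |DB| = 58.74 ✓.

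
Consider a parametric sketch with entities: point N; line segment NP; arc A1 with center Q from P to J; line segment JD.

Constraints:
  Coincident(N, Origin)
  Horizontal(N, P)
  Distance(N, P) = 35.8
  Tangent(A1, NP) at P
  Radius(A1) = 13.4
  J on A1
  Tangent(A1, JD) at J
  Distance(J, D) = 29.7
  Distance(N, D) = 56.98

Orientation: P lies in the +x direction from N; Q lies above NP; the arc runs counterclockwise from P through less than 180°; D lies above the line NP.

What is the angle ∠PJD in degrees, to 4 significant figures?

121.0°

Checks: |NP| = 35.80 ✓; |QJ| = 13.40 ✓; ∠(QJ, JD) = 90.00° ✓; |JD| = 29.70 ✓; |ND| = 56.98 ✓.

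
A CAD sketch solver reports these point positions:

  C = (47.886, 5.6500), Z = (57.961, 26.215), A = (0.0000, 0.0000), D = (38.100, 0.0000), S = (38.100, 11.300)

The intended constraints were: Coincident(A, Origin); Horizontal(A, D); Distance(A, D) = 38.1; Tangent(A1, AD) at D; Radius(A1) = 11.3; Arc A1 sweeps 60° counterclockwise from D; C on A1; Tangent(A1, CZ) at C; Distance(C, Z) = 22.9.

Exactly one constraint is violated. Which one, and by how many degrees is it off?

Tangent(A1, CZ) at C — off by 3.90°.

A = (0.00, 0.00) ✓; A.y = 0.00, D.y = 0.00 ✓; |AD| = 38.10 ✓; ∠(SD, DA) = 90.00° ✓; |SD| = 11.30 ✓; bearing(S→C) − bearing(S→D) = 60.00° ✓; |SC| = 11.30 ✓; ∠(SC, CZ) = 86.10° ✗; |CZ| = 22.90 ✓.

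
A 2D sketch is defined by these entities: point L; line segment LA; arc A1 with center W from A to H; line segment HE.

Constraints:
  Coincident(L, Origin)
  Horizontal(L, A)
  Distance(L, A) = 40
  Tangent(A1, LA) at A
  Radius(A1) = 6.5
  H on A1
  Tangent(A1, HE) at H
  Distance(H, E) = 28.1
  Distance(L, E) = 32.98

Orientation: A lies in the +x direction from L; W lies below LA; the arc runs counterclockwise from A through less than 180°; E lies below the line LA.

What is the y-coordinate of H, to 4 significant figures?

-3.000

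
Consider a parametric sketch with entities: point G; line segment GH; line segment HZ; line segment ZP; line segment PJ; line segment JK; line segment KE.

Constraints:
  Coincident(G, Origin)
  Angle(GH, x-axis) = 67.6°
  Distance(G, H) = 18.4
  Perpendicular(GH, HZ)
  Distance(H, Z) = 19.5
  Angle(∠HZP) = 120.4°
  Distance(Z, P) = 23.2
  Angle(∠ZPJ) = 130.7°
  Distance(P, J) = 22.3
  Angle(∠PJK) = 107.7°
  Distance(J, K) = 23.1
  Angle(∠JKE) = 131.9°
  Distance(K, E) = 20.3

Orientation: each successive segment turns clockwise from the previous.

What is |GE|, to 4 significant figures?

14.08

G is at the origin; GH runs at 67.6° with length 18.4, so H = (7.012, 17.01). The perpendicularity gives HZ at right angles to GH, so HZ runs at -22.40°; with |HZ| = 19.5, Z = (25.04, 9.581). ∠HZP = 120.4° gives ZP at -82.00° from the x-axis; with |ZP| = 23.2, P = (28.27, -13.39). ∠ZPJ = 130.7° gives PJ at -131.3° from the x-axis; with |PJ| = 22.3, J = (13.55, -30.15). ∠PJK = 107.7° gives JK at 156.4° from the x-axis; with |JK| = 23.1, K = (-7.617, -20.90). ∠JKE = 131.9° gives KE at 108.3° from the x-axis; with |KE| = 20.3, E = (-13.99, -1.625). Then |GE| = |E − G| = 14.08.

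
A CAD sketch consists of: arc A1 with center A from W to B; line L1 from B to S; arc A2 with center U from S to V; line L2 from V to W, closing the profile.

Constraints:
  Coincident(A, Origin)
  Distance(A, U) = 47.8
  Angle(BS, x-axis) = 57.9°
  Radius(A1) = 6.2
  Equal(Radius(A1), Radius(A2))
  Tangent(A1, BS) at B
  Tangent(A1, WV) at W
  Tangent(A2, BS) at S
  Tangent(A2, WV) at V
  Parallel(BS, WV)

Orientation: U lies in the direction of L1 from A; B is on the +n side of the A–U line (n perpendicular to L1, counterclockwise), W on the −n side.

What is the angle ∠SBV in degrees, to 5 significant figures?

14.543°

The slot axis is L1's direction at 57.9°, so u = (cos 57.9°, sin 57.9°) = (0.53140, 0.84712) and n = (−sin 57.9°, cos 57.9°) = (-0.84712, 0.53140). A is at the origin and U lies 47.8 along u from A, so U = 47.8·u = (25.401, 40.492). Tangency of A1 to both parallel lines with radius 6.2 puts B and W at A ± 6.2·n: B = (-5.2522, 3.2947), W = (5.2522, -3.2947). Equal radii place S and V the same way about U: S = U + 6.2·n = (20.149, 43.787), V = U − 6.2·n = (30.653, 37.198). Then cos ∠SBV = BS·BV / (|BS||BV|), giving 14.543°.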